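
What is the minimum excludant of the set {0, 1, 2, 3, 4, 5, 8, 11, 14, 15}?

6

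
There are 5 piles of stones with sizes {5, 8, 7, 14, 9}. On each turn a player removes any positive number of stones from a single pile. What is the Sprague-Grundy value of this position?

Bitwise XOR of the heap sizes:
  0101  (5)
  1000  (8)
  0111  (7)
  1110  (14)
  1001  (9)
  ----
  1101  (13)

13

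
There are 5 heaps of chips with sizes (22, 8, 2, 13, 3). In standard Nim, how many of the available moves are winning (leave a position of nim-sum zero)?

1

Bitwise XOR of the heap sizes:
  10110  (22)
  01000  (8)
  00010  (2)
  01101  (13)
  00011  (3)
  -----
  10010  (18)
The overall nim-sum is X = 18. A heap of size p has a winning move iff p XOR X < p (reduce it to p XOR X).
  22: 22 XOR 18 = 4 < 22 — winning move (to 4).
  8: 8 XOR 18 = 26 ≥ 8 — no move.
  2: 2 XOR 18 = 16 ≥ 2 — no move.
  13: 13 XOR 18 = 31 ≥ 13 — no move.
  3: 3 XOR 18 = 17 ≥ 3 — no move.
That gives 1 winning move.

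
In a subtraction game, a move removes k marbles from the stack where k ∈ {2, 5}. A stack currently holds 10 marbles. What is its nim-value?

1

Grundy values for subtraction set {2, 5}:
k:     0  1  2  3  4  5  6  7  8  9 10
g(k):  0  0  1  1  0  2  1  0  0  1  1
So g(10) = 1.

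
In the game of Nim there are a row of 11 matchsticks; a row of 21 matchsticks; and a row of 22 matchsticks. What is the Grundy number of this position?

Compute the nim-sum pairwise:
11 XOR 21 = 30
30 XOR 22 = 8

8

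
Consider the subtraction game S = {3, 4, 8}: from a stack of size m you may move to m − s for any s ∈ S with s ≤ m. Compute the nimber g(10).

Compute g(0), g(1), … for moves {3, 4, 8}:
g(0) = mex{} = 0
g(1) = mex{} = 0
g(2) = mex{} = 0
g(3) = mex{0} = 1
g(4) = mex{0} = 1
g(5) = mex{0} = 1
g(6) = mex{0,1} = 2
g(7) = mex{1} = 0
g(8) = mex{0,1} = 2
g(9) = mex{0,1,2} = 3
g(10) = mex{0,2} = 1
So g(10) = 1.

1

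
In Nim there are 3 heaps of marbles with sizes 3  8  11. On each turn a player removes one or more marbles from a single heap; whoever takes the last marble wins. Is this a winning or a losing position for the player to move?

Compute the nim-sum pairwise:
3 XOR 8 = 11
11 XOR 11 = 0
The nim-sum is 0, so this is a P-position: the player to move is in a losing position under optimal play.

Losing position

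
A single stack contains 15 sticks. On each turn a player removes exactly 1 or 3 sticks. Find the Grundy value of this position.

Compute g(0), g(1), … for moves {1, 3}:
k:     0  1  2  3  4  5  6  7  8  9 10 11 12 13 14 15
g(k):  0  1  0  1  0  1  0  1  0  1  0  1  0  1  0  1
So g(15) = 1.

1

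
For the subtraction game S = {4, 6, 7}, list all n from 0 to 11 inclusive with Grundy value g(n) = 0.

0, 1, 2, 3, 11

Build the Grundy sequence with g(k) = mex{g(k−s) : s ∈ {4, 6, 7}, s ≤ k}:
k:     0  1  2  3  4  5  6  7  8  9 10 11
g(k):  0  0  0  0  1  1  1  1  2  2  2  0
The P-positions (g = 0) in 0..11 are 0, 1, 2, 3, 11.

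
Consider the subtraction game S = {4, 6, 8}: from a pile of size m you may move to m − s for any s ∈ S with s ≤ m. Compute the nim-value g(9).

2

Compute g(0), g(1), … for moves {4, 6, 8}:
g(0) = mex{} = 0
g(1) = mex{} = 0
g(2) = mex{} = 0
g(3) = mex{} = 0
g(4) = mex{0} = 1
g(5) = mex{0} = 1
g(6) = mex{0} = 1
g(7) = mex{0} = 1
g(8) = mex{0,1} = 2
g(9) = mex{0,1} = 2
So g(9) = 2.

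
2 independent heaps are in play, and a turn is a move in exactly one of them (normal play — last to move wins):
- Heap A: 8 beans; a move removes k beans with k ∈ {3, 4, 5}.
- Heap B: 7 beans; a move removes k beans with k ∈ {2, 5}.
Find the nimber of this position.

0

For heap A, compute g(0), g(1), … with moves {3, 4, 5}:
g(0) = mex{} = 0
g(1) = mex{} = 0
g(2) = mex{} = 0
g(3) = mex{0} = 1
g(4) = mex{0} = 1
g(5) = mex{0} = 1
g(6) = mex{0,1} = 2
g(7) = mex{0,1} = 2
g(8) = mex{1} = 0
So g(8) = 0.
Build the Grundy sequence for heap B with g(k) = mex{g(k−s) : s ∈ {2, 5}, s ≤ k}:
g(0) = mex{} = 0
g(1) = mex{} = 0
g(2) = mex{0} = 1
g(3) = mex{0} = 1
g(4) = mex{1} = 0
g(5) = mex{0,1} = 2
g(6) = mex{0} = 1
g(7) = mex{1,2} = 0
So g(7) = 0.
The value of a disjunctive sum is the nim-sum of the parts.
Combined value = 0 XOR 0 = 0.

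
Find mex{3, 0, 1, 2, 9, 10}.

The values 0, 1, 2, 3 are all present; 4 is the first non-negative integer missing from the set.

4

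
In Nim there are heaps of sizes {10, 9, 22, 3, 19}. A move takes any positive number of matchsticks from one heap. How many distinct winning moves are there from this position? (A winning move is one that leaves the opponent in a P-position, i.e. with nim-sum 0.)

1

Bitwise XOR of the heap sizes:
  01010  (10)
  01001  (9)
  10110  (22)
  00011  (3)
  10011  (19)
  -----
  00101  (5)
The overall nim-sum is X = 5. A heap of size p has a winning move iff p XOR X < p (reduce it to p XOR X).
  10: 10 XOR 5 = 15 ≥ 10 — no move.
  9: 9 XOR 5 = 12 ≥ 9 — no move.
  22: 22 XOR 5 = 19 < 22 — winning move (to 19).
  3: 3 XOR 5 = 6 ≥ 3 — no move.
  19: 19 XOR 5 = 22 ≥ 19 — no move.
That gives 1 winning move.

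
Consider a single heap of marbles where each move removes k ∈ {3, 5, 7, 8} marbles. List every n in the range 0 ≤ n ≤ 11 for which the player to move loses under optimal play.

0, 1, 2, 11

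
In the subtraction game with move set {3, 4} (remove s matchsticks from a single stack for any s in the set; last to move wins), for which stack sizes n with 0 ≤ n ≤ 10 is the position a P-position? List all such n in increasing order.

Build the Grundy sequence with g(k) = mex{g(k−s) : s ∈ {3, 4}, s ≤ k}:
k:     0  1  2  3  4  5  6  7  8  9 10
g(k):  0  0  0  1  1  1  2  0  0  0  1
The P-positions (g = 0) in 0..10 are 0, 1, 2, 7, 8, 9.

0, 1, 2, 7, 8, 9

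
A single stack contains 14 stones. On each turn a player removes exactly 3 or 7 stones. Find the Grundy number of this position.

Build the Grundy sequence with g(k) = mex{g(k−s) : s ∈ {3, 7}, s ≤ k}:
g(0) = mex{} = 0
g(1) = mex{} = 0
g(2) = mex{} = 0
g(3) = mex{0} = 1
g(4) = mex{0} = 1
g(5) = mex{0} = 1
g(6) = mex{1} = 0
g(7) = mex{0,1} = 2
g(8) = mex{0,1} = 2
g(9) = mex{0} = 1
g(10) = mex{1,2} = 0
g(11) = mex{1,2} = 0
g(12) = mex{1} = 0
g(13) = mex{0} = 1
g(14) = mex{0,2} = 1
So g(14) = 1.

1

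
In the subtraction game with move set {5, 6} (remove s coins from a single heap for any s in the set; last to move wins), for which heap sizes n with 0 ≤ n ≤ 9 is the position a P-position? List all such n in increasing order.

0, 1, 2, 3, 4

Grundy values for subtraction set {5, 6}:
k:     0  1  2  3  4  5  6  7  8  9
g(k):  0  0  0  0  0  1  1  1  1  1
The P-positions (g = 0) in 0..9 are 0, 1, 2, 3, 4.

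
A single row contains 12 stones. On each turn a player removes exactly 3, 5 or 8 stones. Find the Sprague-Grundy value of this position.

Build the Grundy sequence with g(k) = mex{g(k−s) : s ∈ {3, 5, 8}, s ≤ k}:
k:     0  1  2  3  4  5  6  7  8  9 10 11 12
g(k):  0  0  0  1  1  1  2  2  2  3  3  0  0
So g(12) = 0.

0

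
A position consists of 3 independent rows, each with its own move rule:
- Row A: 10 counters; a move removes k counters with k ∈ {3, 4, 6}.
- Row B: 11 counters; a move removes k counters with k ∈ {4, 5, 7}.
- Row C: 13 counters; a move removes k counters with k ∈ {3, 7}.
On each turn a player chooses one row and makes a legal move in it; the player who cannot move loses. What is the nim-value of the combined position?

1

Grundy values for row A (subtraction set {3, 4, 6}):
k:     0  1  2  3  4  5  6  7  8  9 10
g(k):  0  0  0  1  1  1  2  2  2  0  0
So g(10) = 0.
For row B, compute g(0), g(1), … with moves {4, 5, 7}:
g(0) = mex{} = 0
g(1) = mex{} = 0
g(2) = mex{} = 0
g(3) = mex{} = 0
g(4) = mex{0} = 1
g(5) = mex{0} = 1
g(6) = mex{0} = 1
g(7) = mex{0} = 1
g(8) = mex{0,1} = 2
g(9) = mex{0,1} = 2
g(10) = mex{0,1} = 2
g(11) = mex{1} = 0
So g(11) = 0.
Build the Grundy sequence for row C with g(k) = mex{g(k−s) : s ∈ {3, 7}, s ≤ k}:
k:     0  1  2  3  4  5  6  7  8  9 10 11 12 13
g(k):  0  0  0  1  1  1  0  2  2  1  0  0  0  1
So g(13) = 1.
The value of a disjunctive sum is the nim-sum of the parts.
Combined value = 0 ⊕ 0 ⊕ 1 = 1.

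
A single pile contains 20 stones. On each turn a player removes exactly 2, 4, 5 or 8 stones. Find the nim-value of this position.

2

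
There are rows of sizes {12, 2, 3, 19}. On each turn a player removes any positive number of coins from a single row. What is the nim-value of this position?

Compute the nim-sum pairwise:
12 ^ 2 = 14
14 ^ 3 = 13
13 ^ 19 = 30

30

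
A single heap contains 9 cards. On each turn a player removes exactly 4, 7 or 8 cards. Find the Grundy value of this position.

2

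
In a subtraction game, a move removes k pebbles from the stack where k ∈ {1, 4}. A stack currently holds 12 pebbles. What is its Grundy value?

0

Grundy values for subtraction set {1, 4}:
g(0) = mex{} = 0
g(1) = mex{0} = 1
g(2) = mex{1} = 0
g(3) = mex{0} = 1
g(4) = mex{0,1} = 2
g(5) = mex{1,2} = 0
g(6) = mex{0} = 1
g(7) = mex{1} = 0
g(8) = mex{0,2} = 1
g(9) = mex{0,1} = 2
g(10) = mex{1,2} = 0
g(11) = mex{0} = 1
g(12) = mex{1} = 0
So g(12) = 0.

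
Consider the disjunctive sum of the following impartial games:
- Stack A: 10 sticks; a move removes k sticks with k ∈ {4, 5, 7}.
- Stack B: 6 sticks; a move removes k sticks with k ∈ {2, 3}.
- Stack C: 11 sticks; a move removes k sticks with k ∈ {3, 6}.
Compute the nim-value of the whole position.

2

Build the Grundy sequence for stack A with g(k) = mex{g(k−s) : s ∈ {4, 5, 7}, s ≤ k}:
k:     0  1  2  3  4  5  6  7  8  9 10
g(k):  0  0  0  0  1  1  1  1  2  2  2
So g(10) = 2.
For stack B, compute g(0), g(1), … with moves {2, 3}:
g(0) = mex{} = 0
g(1) = mex{} = 0
g(2) = mex{0} = 1
g(3) = mex{0} = 1
g(4) = mex{0,1} = 2
g(5) = mex{1} = 0
g(6) = mex{1,2} = 0
So g(6) = 0.
Grundy values for stack C (subtraction set {3, 6}):
k:     0  1  2  3  4  5  6  7  8  9 10 11
g(k):  0  0  0  1  1  1  2  2  2  0  0  0
So g(11) = 0.
By the Sprague-Grundy theorem, the Grundy value of a sum of independent games is the XOR of the component values.
Combined value = 2 ⊕ 0 ⊕ 0 = 2.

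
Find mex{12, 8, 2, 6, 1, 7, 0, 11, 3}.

The values 0, 1, 2, 3 are all present; 4 is the first non-negative integer missing from the set.

4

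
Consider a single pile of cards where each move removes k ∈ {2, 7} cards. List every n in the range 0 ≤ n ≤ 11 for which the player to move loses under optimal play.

0, 1, 4, 5, 9, 10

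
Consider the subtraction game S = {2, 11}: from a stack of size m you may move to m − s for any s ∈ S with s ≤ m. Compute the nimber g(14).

Grundy values for subtraction set {2, 11}:
g(0) = mex{} = 0
g(1) = mex{} = 0
g(2) = mex{0} = 1
g(3) = mex{0} = 1
g(4) = mex{1} = 0
g(5) = mex{1} = 0
g(6) = mex{0} = 1
g(7) = mex{0} = 1
g(8) = mex{1} = 0
g(9) = mex{1} = 0
g(10) = mex{0} = 1
g(11) = mex{0} = 1
g(12) = mex{0,1} = 2
g(13) = mex{1} = 0
g(14) = mex{1,2} = 0
So g(14) = 0.

0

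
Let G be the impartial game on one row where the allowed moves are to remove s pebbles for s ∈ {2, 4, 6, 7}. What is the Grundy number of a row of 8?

Grundy values for subtraction set {2, 4, 6, 7}:
k:     0  1  2  3  4  5  6  7  8
g(k):  0  0  1  1  2  2  3  3  4
So g(8) = 4.

4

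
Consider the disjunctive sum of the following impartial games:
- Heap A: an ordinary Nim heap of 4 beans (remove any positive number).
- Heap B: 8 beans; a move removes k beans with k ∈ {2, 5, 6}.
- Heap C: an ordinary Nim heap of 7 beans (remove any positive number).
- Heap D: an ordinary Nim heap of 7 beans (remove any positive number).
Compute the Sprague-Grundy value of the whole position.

Heap A is a plain Nim heap of size 4, so its Grundy value is 4.
For heap B, compute g(0), g(1), … with moves {2, 5, 6}:
k:     0  1  2  3  4  5  6  7  8
g(k):  0  0  1  1  0  2  1  3  0
So g(8) = 0.
Heap C is a plain Nim heap of size 7, so its Grundy value is 7.
Heap D is a plain Nim heap of size 7, so its Grundy value is 7.
By the Sprague-Grundy theorem, the Grundy value of a sum of independent games is the XOR of the component values.
Combined value = 4 ⊕ 0 ⊕ 7 ⊕ 7 = 4.

4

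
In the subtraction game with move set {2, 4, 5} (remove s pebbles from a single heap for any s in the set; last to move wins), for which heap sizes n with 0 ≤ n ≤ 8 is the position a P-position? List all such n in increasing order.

0, 1, 7, 8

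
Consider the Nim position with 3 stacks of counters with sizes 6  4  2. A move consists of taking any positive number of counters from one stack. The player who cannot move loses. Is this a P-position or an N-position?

Compute the nim-sum pairwise:
6 ^ 4 = 2
2 ^ 2 = 0
The nim-sum is 0, so this is a P-position: the player to move is in a losing position under optimal play.

P-position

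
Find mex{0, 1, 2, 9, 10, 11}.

The values 0, 1, 2 are all present; 3 is the first non-negative integer missing from the set.

3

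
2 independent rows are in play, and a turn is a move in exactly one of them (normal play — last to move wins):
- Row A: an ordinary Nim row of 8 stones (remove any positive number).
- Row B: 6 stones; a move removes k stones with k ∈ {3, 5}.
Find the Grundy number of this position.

10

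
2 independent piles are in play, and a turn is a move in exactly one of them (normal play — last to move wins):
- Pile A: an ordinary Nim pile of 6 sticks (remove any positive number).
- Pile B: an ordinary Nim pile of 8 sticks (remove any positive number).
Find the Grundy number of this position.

14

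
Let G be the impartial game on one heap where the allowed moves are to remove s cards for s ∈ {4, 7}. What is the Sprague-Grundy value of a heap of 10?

Compute g(0), g(1), … for moves {4, 7}:
g(0) = mex{} = 0
g(1) = mex{} = 0
g(2) = mex{} = 0
g(3) = mex{} = 0
g(4) = mex{0} = 1
g(5) = mex{0} = 1
g(6) = mex{0} = 1
g(7) = mex{0} = 1
g(8) = mex{0,1} = 2
g(9) = mex{0,1} = 2
g(10) = mex{0,1} = 2
So g(10) = 2.

2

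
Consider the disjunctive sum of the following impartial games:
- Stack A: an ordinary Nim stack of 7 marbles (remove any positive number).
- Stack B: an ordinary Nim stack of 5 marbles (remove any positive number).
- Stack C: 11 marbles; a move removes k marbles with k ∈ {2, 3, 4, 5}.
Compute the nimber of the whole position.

Stack A is a plain Nim stack of size 7, so its Grundy value is 7.
Stack B is a plain Nim stack of size 5, so its Grundy value is 5.
Grundy values for stack C (subtraction set {2, 3, 4, 5}):
k:     0  1  2  3  4  5  6  7  8  9 10 11
g(k):  0  0  1  1  2  2  3  0  0  1  1  2
So g(11) = 2.
By the Sprague-Grundy theorem, the Grundy value of a sum of independent games is the XOR of the component values.
Combined value = 7 ⊕ 5 ⊕ 2 = 0.

0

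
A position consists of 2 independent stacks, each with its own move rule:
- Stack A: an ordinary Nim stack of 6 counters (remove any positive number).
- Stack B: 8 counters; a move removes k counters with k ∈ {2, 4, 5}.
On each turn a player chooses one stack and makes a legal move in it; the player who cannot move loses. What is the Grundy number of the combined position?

6

Stack A is a plain Nim stack of size 6, so its Grundy value is 6.
Grundy values for stack B (subtraction set {2, 4, 5}):
k:     0  1  2  3  4  5  6  7  8
g(k):  0  0  1  1  2  2  3  0  0
So g(8) = 0.
The value of a disjunctive sum is the nim-sum of the parts.
Combined value = 6 XOR 0 = 6.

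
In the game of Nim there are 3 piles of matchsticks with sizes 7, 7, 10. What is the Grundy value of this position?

Write each in binary and XOR column by column:
  0111  (7)
  0111  (7)
  1010  (10)
  ----
  1010  (10)

10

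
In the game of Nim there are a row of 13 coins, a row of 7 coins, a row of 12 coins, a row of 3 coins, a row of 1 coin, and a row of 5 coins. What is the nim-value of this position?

1

Compute the nim-sum pairwise:
13 ^ 7 = 10
10 ^ 12 = 6
6 ^ 3 = 5
5 ^ 1 = 4
4 ^ 5 = 1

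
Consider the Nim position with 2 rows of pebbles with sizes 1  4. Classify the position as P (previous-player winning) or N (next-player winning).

Compute the nim-sum pairwise:
1 XOR 4 = 5
The nim-sum is 5 ≠ 0, so this is an N-position: the player to move can win.

N-position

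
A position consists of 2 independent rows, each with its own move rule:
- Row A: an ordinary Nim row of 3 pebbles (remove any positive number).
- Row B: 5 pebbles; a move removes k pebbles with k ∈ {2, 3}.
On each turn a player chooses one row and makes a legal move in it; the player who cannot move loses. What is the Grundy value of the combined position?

Row A is a plain Nim row of size 3, so its Grundy value is 3.
Build the Grundy sequence for row B with g(k) = mex{g(k−s) : s ∈ {2, 3}, s ≤ k}:
k:     0  1  2  3  4  5
g(k):  0  0  1  1  2  0
So g(5) = 0.
By the Sprague-Grundy theorem, the Grundy value of a sum of independent games is the XOR of the component values.
Combined value = 3 XOR 0 = 3.

3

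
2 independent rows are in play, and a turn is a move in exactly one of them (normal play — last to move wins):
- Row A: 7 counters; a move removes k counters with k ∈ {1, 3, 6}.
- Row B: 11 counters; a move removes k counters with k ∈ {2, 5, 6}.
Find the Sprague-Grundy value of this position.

3

For row A, compute g(0), g(1), … with moves {1, 3, 6}:
k:     0  1  2  3  4  5  6  7
g(k):  0  1  0  1  0  1  2  3
So g(7) = 3.
Build the Grundy sequence for row B with g(k) = mex{g(k−s) : s ∈ {2, 5, 6}, s ≤ k}:
k:     0  1  2  3  4  5  6  7  8  9 10 11
g(k):  0  0  1  1  0  2  1  3  0  2  1  0
So g(11) = 0.
The value of a disjunctive sum is the nim-sum of the parts.
Combined value = 3 ⊕ 0 = 3.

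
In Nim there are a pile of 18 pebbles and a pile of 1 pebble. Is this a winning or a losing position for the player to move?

Compute the nim-sum pairwise:
18 XOR 1 = 19
The nim-sum is 19 ≠ 0, so this is an N-position: the player to move can win.

Winning position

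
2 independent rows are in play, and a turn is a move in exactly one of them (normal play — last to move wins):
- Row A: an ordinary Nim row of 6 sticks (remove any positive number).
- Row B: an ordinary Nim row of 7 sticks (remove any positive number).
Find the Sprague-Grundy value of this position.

Row A is a plain Nim row of size 6, so its Grundy value is 6.
Row B is a plain Nim row of size 7, so its Grundy value is 7.
The value of a disjunctive sum is the nim-sum of the parts.
Combined value = 6 XOR 7 = 1.

1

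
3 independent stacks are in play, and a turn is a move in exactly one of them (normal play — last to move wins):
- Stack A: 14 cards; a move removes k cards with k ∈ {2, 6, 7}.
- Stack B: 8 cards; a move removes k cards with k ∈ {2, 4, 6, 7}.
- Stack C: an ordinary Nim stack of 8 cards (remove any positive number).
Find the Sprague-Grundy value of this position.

Grundy values for stack A (subtraction set {2, 6, 7}):
g(0) = mex{} = 0
g(1) = mex{} = 0
g(2) = mex{0} = 1
g(3) = mex{0} = 1
g(4) = mex{1} = 0
g(5) = mex{1} = 0
g(6) = mex{0} = 1
g(7) = mex{0} = 1
g(8) = mex{0,1} = 2
g(9) = mex{1} = 0
g(10) = mex{0,1,2} = 3
g(11) = mex{0} = 1
g(12) = mex{0,1,3} = 2
g(13) = mex{1} = 0
g(14) = mex{1,2} = 0
So g(14) = 0.
Grundy values for stack B (subtraction set {2, 4, 6, 7}):
g(0) = mex{} = 0
g(1) = mex{} = 0
g(2) = mex{0} = 1
g(3) = mex{0} = 1
g(4) = mex{0,1} = 2
g(5) = mex{0,1} = 2
g(6) = mex{0,1,2} = 3
g(7) = mex{0,1,2} = 3
g(8) = mex{0,1,2,3} = 4
So g(8) = 4.
Stack C is a plain Nim stack of size 8, so its Grundy value is 8.
The value of a disjunctive sum is the nim-sum of the parts.
Combined value = 0 ⊕ 4 ⊕ 8 = 12.

12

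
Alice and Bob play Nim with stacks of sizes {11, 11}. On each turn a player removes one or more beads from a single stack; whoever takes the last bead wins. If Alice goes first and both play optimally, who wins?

Write each in binary and XOR column by column:
  1011  (11)
  1011  (11)
  ----
  0000  (0)
The nim-sum is 0, so this is a P-position: the player to move is in a losing position under optimal play; Alice is about to move from it and so loses — Bob wins.

Bob wins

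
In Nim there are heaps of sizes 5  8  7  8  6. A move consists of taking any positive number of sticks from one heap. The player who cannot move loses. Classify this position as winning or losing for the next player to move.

Nim-sum: 5 ⊕ 8 ⊕ 7 ⊕ 8 ⊕ 6 = 4.
The nim-sum is 4 ≠ 0, so this is an N-position: the player to move can win.

Winning position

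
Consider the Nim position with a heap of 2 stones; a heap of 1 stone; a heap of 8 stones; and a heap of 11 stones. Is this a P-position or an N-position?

P-position

Compute the nim-sum pairwise:
2 XOR 1 = 3
3 XOR 8 = 11
11 XOR 11 = 0
The nim-sum is 0, so this is a P-position: the player to move is in a losing position under optimal play.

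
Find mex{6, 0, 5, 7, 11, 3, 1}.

2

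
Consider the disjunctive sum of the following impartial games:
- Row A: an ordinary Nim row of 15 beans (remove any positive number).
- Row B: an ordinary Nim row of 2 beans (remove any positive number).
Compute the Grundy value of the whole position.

Row A is a plain Nim row of size 15, so its Grundy value is 15.
Row B is a plain Nim row of size 2, so its Grundy value is 2.
The value of a disjunctive sum is the nim-sum of the parts.
Combined value = 15 XOR 2 = 13.

13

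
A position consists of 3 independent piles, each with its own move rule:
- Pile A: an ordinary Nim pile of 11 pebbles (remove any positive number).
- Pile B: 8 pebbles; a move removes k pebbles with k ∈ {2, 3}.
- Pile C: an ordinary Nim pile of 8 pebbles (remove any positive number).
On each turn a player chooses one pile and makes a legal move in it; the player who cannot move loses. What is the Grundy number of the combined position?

Pile A is a plain Nim pile of size 11, so its Grundy value is 11.
For pile B, compute g(0), g(1), … with moves {2, 3}:
g(0) = mex{} = 0
g(1) = mex{} = 0
g(2) = mex{0} = 1
g(3) = mex{0} = 1
g(4) = mex{0,1} = 2
g(5) = mex{1} = 0
g(6) = mex{1,2} = 0
g(7) = mex{0,2} = 1
g(8) = mex{0} = 1
So g(8) = 1.
Pile C is a plain Nim pile of size 8, so its Grundy value is 8.
The value of a disjunctive sum is the nim-sum of the parts.
Combined value = 11 ⊕ 1 ⊕ 8 = 2.

2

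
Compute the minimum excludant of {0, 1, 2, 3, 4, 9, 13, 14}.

5

The values 0, 1, 2, 3, 4 are all present; 5 is the first non-negative integer missing from the set.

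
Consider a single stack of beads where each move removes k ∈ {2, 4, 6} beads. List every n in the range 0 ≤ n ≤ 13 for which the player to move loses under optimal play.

0, 1, 8, 9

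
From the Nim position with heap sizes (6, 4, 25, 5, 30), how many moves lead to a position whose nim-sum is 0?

0

Compute the nim-sum pairwise:
6 XOR 4 = 2
2 XOR 25 = 27
27 XOR 5 = 30
30 XOR 30 = 0
The nim-sum is already 0, so every move leaves a nonzero nim-sum — there are no winning moves.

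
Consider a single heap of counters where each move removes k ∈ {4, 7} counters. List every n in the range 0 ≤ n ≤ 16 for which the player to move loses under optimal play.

0, 1, 2, 3, 11, 12, 13, 14

Grundy values for subtraction set {4, 7}:
k:     0  1  2  3  4  5  6  7  8  9 10 11 12 13 14 15 16
g(k):  0  0  0  0  1  1  1  1  2  2  2  0  0  0  0  1  1
The P-positions (g = 0) in 0..16 are 0, 1, 2, 3, 11, 12, 13, 14.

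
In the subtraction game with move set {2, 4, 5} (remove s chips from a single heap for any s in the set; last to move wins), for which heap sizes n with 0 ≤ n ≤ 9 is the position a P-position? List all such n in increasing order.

Build the Grundy sequence with g(k) = mex{g(k−s) : s ∈ {2, 4, 5}, s ≤ k}:
g(0) = mex{} = 0
g(1) = mex{} = 0
g(2) = mex{0} = 1
g(3) = mex{0} = 1
g(4) = mex{0,1} = 2
g(5) = mex{0,1} = 2
g(6) = mex{0,1,2} = 3
g(7) = mex{1,2} = 0
g(8) = mex{1,2,3} = 0
g(9) = mex{0,2} = 1
The P-positions (g = 0) in 0..9 are 0, 1, 7, 8.

0, 1, 7, 8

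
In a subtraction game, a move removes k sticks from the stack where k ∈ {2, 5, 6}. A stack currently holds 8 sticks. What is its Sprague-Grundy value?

Compute g(0), g(1), … for moves {2, 5, 6}:
k:     0  1  2  3  4  5  6  7  8
g(k):  0  0  1  1  0  2  1  3  0
So g(8) = 0.

0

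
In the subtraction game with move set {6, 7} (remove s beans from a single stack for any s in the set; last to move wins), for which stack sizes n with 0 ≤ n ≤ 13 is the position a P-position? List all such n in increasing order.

Grundy values for subtraction set {6, 7}:
g(0) = mex{} = 0
g(1) = mex{} = 0
g(2) = mex{} = 0
g(3) = mex{} = 0
g(4) = mex{} = 0
g(5) = mex{} = 0
g(6) = mex{0} = 1
g(7) = mex{0} = 1
g(8) = mex{0} = 1
g(9) = mex{0} = 1
g(10) = mex{0} = 1
g(11) = mex{0} = 1
g(12) = mex{0,1} = 2
g(13) = mex{1} = 0
The P-positions (g = 0) in 0..13 are 0, 1, 2, 3, 4, 5, 13.

0, 1, 2, 3, 4, 5, 13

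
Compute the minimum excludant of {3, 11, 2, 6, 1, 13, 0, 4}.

5

The values 0, 1, 2, 3, 4 are all present; 5 is the first non-negative integer missing from the set.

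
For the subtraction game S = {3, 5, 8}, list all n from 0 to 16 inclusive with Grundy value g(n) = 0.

Grundy values for subtraction set {3, 5, 8}:
k:     0  1  2  3  4  5  6  7  8  9 10 11 12 13 14 15 16
g(k):  0  0  0  1  1  1  2  2  2  3  3  0  0  0  1  1  1
The P-positions (g = 0) in 0..16 are 0, 1, 2, 11, 12, 13.

0, 1, 2, 11, 12, 13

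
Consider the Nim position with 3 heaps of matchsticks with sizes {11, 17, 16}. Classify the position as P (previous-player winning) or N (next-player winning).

Nim-sum: 11 ⊕ 17 ⊕ 16 = 10.
The nim-sum is 10 ≠ 0, so this is an N-position: the player to move can win.

N-position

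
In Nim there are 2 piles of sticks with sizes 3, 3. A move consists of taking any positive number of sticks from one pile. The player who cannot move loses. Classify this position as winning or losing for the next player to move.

Losing position

Compute the nim-sum pairwise:
3 ^ 3 = 0
The nim-sum is 0, so this is a P-position: the player to move is in a losing position under optimal play.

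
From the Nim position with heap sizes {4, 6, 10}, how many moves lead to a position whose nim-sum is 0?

Bitwise XOR of the heap sizes:
  0100  (4)
  0110  (6)
  1010  (10)
  ----
  1000  (8)
The overall nim-sum is X = 8. A heap of size p has a winning move iff p XOR X < p (reduce it to p XOR X).
  4: 4 XOR 8 = 12 ≥ 4 — no move.
  6: 6 XOR 8 = 14 ≥ 6 — no move.
  10: 10 XOR 8 = 2 < 10 — winning move (to 2).
That gives 1 winning move.

1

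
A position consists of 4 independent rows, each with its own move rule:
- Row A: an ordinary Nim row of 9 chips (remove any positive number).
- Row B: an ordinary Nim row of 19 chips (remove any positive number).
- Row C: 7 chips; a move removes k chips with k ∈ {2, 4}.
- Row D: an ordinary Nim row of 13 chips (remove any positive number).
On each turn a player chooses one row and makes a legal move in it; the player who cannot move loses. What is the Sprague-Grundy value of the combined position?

23

Row A is a plain Nim row of size 9, so its Grundy value is 9.
Row B is a plain Nim row of size 19, so its Grundy value is 19.
For row C, compute g(0), g(1), … with moves {2, 4}:
g(0) = mex{} = 0
g(1) = mex{} = 0
g(2) = mex{0} = 1
g(3) = mex{0} = 1
g(4) = mex{0,1} = 2
g(5) = mex{0,1} = 2
g(6) = mex{1,2} = 0
g(7) = mex{1,2} = 0
So g(7) = 0.
Row D is a plain Nim row of size 13, so its Grundy value is 13.
The value of a disjunctive sum is the nim-sum of the parts.
Combined value = 9 ⊕ 19 ⊕ 0 ⊕ 13 = 23.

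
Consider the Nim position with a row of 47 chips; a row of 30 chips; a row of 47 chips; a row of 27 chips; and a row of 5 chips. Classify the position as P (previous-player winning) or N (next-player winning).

P-position

Nim-sum: 47 ⊕ 30 ⊕ 47 ⊕ 27 ⊕ 5 = 0.
The nim-sum is 0, so this is a P-position: the player to move is in a losing position under optimal play.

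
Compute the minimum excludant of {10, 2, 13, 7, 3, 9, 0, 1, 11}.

The values 0, 1, 2, 3 are all present; 4 is the first non-negative integer missing from the set.

4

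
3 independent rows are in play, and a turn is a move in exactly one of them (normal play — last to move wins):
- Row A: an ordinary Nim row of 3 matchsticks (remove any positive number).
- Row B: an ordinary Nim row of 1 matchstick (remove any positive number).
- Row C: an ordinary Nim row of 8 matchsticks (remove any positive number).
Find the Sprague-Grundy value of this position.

Row A is a plain Nim row of size 3, so its Grundy value is 3.
Row B is a plain Nim row of size 1, so its Grundy value is 1.
Row C is a plain Nim row of size 8, so its Grundy value is 8.
By the Sprague-Grundy theorem, the Grundy value of a sum of independent games is the XOR of the component values.
Combined value = 3 XOR 1 XOR 8 = 10.

10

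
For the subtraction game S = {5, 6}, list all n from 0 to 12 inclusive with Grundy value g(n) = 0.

Compute g(0), g(1), … for moves {5, 6}:
g(0) = mex{} = 0
g(1) = mex{} = 0
g(2) = mex{} = 0
g(3) = mex{} = 0
g(4) = mex{} = 0
g(5) = mex{0} = 1
g(6) = mex{0} = 1
g(7) = mex{0} = 1
g(8) = mex{0} = 1
g(9) = mex{0} = 1
g(10) = mex{0,1} = 2
g(11) = mex{1} = 0
g(12) = mex{1} = 0
The P-positions (g = 0) in 0..12 are 0, 1, 2, 3, 4, 11, 12.

0, 1, 2, 3, 4, 11, 12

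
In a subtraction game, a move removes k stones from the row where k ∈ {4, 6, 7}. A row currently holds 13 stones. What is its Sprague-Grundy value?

Grundy values for subtraction set {4, 6, 7}:
g(0) = mex{} = 0
g(1) = mex{} = 0
g(2) = mex{} = 0
g(3) = mex{} = 0
g(4) = mex{0} = 1
g(5) = mex{0} = 1
g(6) = mex{0} = 1
g(7) = mex{0} = 1
g(8) = mex{0,1} = 2
g(9) = mex{0,1} = 2
g(10) = mex{0,1} = 2
g(11) = mex{1} = 0
g(12) = mex{1,2} = 0
g(13) = mex{1,2} = 0
So g(13) = 0.

0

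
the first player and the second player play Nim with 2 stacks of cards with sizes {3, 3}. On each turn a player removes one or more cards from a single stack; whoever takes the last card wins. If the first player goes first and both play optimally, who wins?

the second player wins

Compute the nim-sum pairwise:
3 ⊕ 3 = 0
The nim-sum is 0, so this is a P-position: the player to move is in a losing position under optimal play; the first player is about to move from it and so loses — the second player wins.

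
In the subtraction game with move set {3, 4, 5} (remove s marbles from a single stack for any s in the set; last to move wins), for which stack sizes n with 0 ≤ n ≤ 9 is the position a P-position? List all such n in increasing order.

0, 1, 2, 8, 9

Build the Grundy sequence with g(k) = mex{g(k−s) : s ∈ {3, 4, 5}, s ≤ k}:
k:     0  1  2  3  4  5  6  7  8  9
g(k):  0  0  0  1  1  1  2  2  0  0
The P-positions (g = 0) in 0..9 are 0, 1, 2, 8, 9.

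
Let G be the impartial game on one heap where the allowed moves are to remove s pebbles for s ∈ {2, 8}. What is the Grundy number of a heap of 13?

Build the Grundy sequence with g(k) = mex{g(k−s) : s ∈ {2, 8}, s ≤ k}:
k:     0  1  2  3  4  5  6  7  8  9 10 11 12 13
g(k):  0  0  1  1  0  0  1  1  2  2  0  0  1  1
So g(13) = 1.

1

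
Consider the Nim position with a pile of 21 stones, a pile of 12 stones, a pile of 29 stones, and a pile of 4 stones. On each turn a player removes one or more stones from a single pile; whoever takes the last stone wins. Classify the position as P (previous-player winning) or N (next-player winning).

P-position

Nim-sum: 21 ⊕ 12 ⊕ 29 ⊕ 4 = 0.
The nim-sum is 0, so this is a P-position: the player to move is in a losing position under optimal play.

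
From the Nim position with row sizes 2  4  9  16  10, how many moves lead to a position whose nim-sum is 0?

1

Compute the nim-sum pairwise:
2 XOR 4 = 6
6 XOR 9 = 15
15 XOR 16 = 31
31 XOR 10 = 21
The overall nim-sum is X = 21. A row of size p has a winning move iff p XOR X < p (reduce it to p XOR X).
  2: 2 XOR 21 = 23 ≥ 2 — no move.
  4: 4 XOR 21 = 17 ≥ 4 — no move.
  9: 9 XOR 21 = 28 ≥ 9 — no move.
  16: 16 XOR 21 = 5 < 16 — winning move (to 5).
  10: 10 XOR 21 = 31 ≥ 10 — no move.
That gives 1 winning move.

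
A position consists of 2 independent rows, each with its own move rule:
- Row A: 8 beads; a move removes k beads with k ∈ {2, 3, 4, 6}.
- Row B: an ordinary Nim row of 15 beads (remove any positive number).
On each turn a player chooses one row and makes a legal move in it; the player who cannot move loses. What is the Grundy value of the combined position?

15

For row A, compute g(0), g(1), … with moves {2, 3, 4, 6}:
g(0) = mex{} = 0
g(1) = mex{} = 0
g(2) = mex{0} = 1
g(3) = mex{0} = 1
g(4) = mex{0,1} = 2
g(5) = mex{0,1} = 2
g(6) = mex{0,1,2} = 3
g(7) = mex{0,1,2} = 3
g(8) = mex{1,2,3} = 0
So g(8) = 0.
Row B is a plain Nim row of size 15, so its Grundy value is 15.
By the Sprague-Grundy theorem, the Grundy value of a sum of independent games is the XOR of the component values.
Combined value = 0 XOR 15 = 15.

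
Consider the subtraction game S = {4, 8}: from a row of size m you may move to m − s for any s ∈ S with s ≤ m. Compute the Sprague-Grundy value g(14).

0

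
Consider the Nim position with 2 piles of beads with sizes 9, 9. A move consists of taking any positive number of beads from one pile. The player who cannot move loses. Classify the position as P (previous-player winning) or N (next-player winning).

Compute the nim-sum pairwise:
9 ⊕ 9 = 0
The nim-sum is 0, so this is a P-position: the player to move is in a losing position under optimal play.

P-position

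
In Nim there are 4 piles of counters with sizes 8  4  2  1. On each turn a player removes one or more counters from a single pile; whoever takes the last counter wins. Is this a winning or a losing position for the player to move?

Winning position

In binary:
  1000  (8)
  0100  (4)
  0010  (2)
  0001  (1)
  ----
  1111  (15)
The nim-sum is 15 ≠ 0, so this is an N-position: the player to move can win.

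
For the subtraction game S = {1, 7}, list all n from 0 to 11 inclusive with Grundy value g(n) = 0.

0, 2, 4, 6, 8, 10

Build the Grundy sequence with g(k) = mex{g(k−s) : s ∈ {1, 7}, s ≤ k}:
g(0) = mex{} = 0
g(1) = mex{0} = 1
g(2) = mex{1} = 0
g(3) = mex{0} = 1
g(4) = mex{1} = 0
g(5) = mex{0} = 1
g(6) = mex{1} = 0
g(7) = mex{0} = 1
g(8) = mex{1} = 0
g(9) = mex{0} = 1
g(10) = mex{1} = 0
g(11) = mex{0} = 1
The P-positions (g = 0) in 0..11 are 0, 2, 4, 6, 8, 10.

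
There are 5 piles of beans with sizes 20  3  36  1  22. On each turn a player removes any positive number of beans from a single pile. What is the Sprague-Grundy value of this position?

36

Bitwise XOR of the heap sizes:
  010100  (20)
  000011  (3)
  100100  (36)
  000001  (1)
  010110  (22)
  ------
  100100  (36)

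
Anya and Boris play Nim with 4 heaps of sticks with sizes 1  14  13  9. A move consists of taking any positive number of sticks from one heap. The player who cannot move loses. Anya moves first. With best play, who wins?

In binary:
  0001  (1)
  1110  (14)
  1101  (13)
  1001  (9)
  ----
  1011  (11)
The nim-sum is 11 ≠ 0, so this is an N-position: the player to move can win; Anya has a winning move.

Anya wins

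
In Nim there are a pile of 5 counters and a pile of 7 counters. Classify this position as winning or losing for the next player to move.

Winning position

Nim-sum: 5 ^ 7 = 2.
The nim-sum is 2 ≠ 0, so this is an N-position: the player to move can win.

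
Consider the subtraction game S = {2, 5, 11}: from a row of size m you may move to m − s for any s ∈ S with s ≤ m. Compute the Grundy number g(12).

2

Build the Grundy sequence with g(k) = mex{g(k−s) : s ∈ {2, 5, 11}, s ≤ k}:
g(0) = mex{} = 0
g(1) = mex{} = 0
g(2) = mex{0} = 1
g(3) = mex{0} = 1
g(4) = mex{1} = 0
g(5) = mex{0,1} = 2
g(6) = mex{0} = 1
g(7) = mex{1,2} = 0
g(8) = mex{1} = 0
g(9) = mex{0} = 1
g(10) = mex{0,2} = 1
g(11) = mex{0,1} = 2
g(12) = mex{0,1} = 2
So g(12) = 2.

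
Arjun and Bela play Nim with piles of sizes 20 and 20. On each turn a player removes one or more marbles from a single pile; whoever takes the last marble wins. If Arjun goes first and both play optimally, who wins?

Nim-sum: 20 ^ 20 = 0.
The nim-sum is 0, so this is a P-position: the player to move is in a losing position under optimal play; Arjun is about to move from it and so loses — Bela wins.

Bela wins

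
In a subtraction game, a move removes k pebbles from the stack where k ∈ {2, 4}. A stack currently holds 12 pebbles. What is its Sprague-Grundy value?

0

Grundy values for subtraction set {2, 4}:
k:     0  1  2  3  4  5  6  7  8  9 10 11 12
g(k):  0  0  1  1  2  2  0  0  1  1  2  2  0
So g(12) = 0.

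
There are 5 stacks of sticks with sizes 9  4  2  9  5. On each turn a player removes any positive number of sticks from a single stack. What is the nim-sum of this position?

3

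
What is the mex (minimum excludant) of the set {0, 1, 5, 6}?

2

The values 0, 1 are all present; 2 is the first non-negative integer missing from the set.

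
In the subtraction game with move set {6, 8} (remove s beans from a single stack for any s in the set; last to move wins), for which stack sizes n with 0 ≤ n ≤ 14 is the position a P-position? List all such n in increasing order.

Grundy values for subtraction set {6, 8}:
k:     0  1  2  3  4  5  6  7  8  9 10 11 12 13 14
g(k):  0  0  0  0  0  0  1  1  1  1  1  1  2  2  0
The P-positions (g = 0) in 0..14 are 0, 1, 2, 3, 4, 5, 14.

0, 1, 2, 3, 4, 5, 14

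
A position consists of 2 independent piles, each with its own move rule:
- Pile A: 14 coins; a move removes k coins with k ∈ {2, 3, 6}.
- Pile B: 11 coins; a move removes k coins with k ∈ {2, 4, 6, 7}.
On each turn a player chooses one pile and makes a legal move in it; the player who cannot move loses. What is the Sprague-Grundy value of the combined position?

1

For pile A, compute g(0), g(1), … with moves {2, 3, 6}:
k:     0  1  2  3  4  5  6  7  8  9 10 11 12 13 14
g(k):  0  0  1  1  2  0  3  1  2  0  0  1  1  2  0
So g(14) = 0.
Grundy values for pile B (subtraction set {2, 4, 6, 7}):
g(0) = mex{} = 0
g(1) = mex{} = 0
g(2) = mex{0} = 1
g(3) = mex{0} = 1
g(4) = mex{0,1} = 2
g(5) = mex{0,1} = 2
g(6) = mex{0,1,2} = 3
g(7) = mex{0,1,2} = 3
g(8) = mex{0,1,2,3} = 4
g(9) = mex{1,2,3} = 0
g(10) = mex{1,2,3,4} = 0
g(11) = mex{0,2,3} = 1
So g(11) = 1.
By the Sprague-Grundy theorem, the Grundy value of a sum of independent games is the XOR of the component values.
Combined value = 0 ⊕ 1 = 1.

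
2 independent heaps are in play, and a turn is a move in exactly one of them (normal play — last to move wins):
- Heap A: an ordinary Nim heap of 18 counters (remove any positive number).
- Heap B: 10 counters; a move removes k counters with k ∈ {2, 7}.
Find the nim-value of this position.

18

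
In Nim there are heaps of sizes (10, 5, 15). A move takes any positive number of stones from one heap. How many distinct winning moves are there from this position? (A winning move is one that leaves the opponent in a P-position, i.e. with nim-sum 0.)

0

Nim-sum: 10 ^ 5 ^ 15 = 0.
The nim-sum is already 0, so every move leaves a nonzero nim-sum — there are no winning moves.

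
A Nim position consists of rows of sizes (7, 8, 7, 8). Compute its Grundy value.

Nim-sum: 7 ⊕ 8 ⊕ 7 ⊕ 8 = 0.

0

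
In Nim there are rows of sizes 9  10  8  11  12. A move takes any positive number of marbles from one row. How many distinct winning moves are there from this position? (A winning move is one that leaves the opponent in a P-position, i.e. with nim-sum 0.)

5

Write each in binary and XOR column by column:
  1001  (9)
  1010  (10)
  1000  (8)
  1011  (11)
  1100  (12)
  ----
  1100  (12)
The overall nim-sum is X = 12. A row of size p has a winning move iff p XOR X < p (reduce it to p XOR X).
  9: 9 XOR 12 = 5 < 9 — winning move (to 5).
  10: 10 XOR 12 = 6 < 10 — winning move (to 6).
  8: 8 XOR 12 = 4 < 8 — winning move (to 4).
  11: 11 XOR 12 = 7 < 11 — winning move (to 7).
  12: 12 XOR 12 = 0 < 12 — winning move (to 0).
That gives 5 winning moves.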